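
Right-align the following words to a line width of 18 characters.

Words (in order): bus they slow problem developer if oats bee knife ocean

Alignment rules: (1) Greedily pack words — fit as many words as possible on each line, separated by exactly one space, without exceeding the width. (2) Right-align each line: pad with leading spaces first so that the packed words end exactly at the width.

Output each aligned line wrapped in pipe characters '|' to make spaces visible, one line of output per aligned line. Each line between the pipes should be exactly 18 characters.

Answer: |     bus they slow|
| problem developer|
| if oats bee knife|
|             ocean|

Derivation:
Line 1: ['bus', 'they', 'slow'] (min_width=13, slack=5)
Line 2: ['problem', 'developer'] (min_width=17, slack=1)
Line 3: ['if', 'oats', 'bee', 'knife'] (min_width=17, slack=1)
Line 4: ['ocean'] (min_width=5, slack=13)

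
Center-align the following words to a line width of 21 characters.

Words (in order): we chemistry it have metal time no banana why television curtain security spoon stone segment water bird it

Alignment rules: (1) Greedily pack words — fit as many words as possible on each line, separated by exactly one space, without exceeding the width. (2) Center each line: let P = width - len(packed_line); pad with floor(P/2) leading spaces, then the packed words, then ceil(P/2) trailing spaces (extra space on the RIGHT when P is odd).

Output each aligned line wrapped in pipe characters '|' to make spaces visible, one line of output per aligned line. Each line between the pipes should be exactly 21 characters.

Answer: |we chemistry it have |
|metal time no banana |
|   why television    |
|  curtain security   |
| spoon stone segment |
|    water bird it    |

Derivation:
Line 1: ['we', 'chemistry', 'it', 'have'] (min_width=20, slack=1)
Line 2: ['metal', 'time', 'no', 'banana'] (min_width=20, slack=1)
Line 3: ['why', 'television'] (min_width=14, slack=7)
Line 4: ['curtain', 'security'] (min_width=16, slack=5)
Line 5: ['spoon', 'stone', 'segment'] (min_width=19, slack=2)
Line 6: ['water', 'bird', 'it'] (min_width=13, slack=8)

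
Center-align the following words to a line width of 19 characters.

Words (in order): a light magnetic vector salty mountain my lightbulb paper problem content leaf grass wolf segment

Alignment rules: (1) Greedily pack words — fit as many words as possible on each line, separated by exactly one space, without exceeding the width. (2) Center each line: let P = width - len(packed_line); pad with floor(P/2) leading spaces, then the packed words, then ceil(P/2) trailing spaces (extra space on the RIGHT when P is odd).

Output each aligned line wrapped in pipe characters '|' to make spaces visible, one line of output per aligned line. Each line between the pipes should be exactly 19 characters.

Answer: | a light magnetic  |
|   vector salty    |
|    mountain my    |
|  lightbulb paper  |
|  problem content  |
|  leaf grass wolf  |
|      segment      |

Derivation:
Line 1: ['a', 'light', 'magnetic'] (min_width=16, slack=3)
Line 2: ['vector', 'salty'] (min_width=12, slack=7)
Line 3: ['mountain', 'my'] (min_width=11, slack=8)
Line 4: ['lightbulb', 'paper'] (min_width=15, slack=4)
Line 5: ['problem', 'content'] (min_width=15, slack=4)
Line 6: ['leaf', 'grass', 'wolf'] (min_width=15, slack=4)
Line 7: ['segment'] (min_width=7, slack=12)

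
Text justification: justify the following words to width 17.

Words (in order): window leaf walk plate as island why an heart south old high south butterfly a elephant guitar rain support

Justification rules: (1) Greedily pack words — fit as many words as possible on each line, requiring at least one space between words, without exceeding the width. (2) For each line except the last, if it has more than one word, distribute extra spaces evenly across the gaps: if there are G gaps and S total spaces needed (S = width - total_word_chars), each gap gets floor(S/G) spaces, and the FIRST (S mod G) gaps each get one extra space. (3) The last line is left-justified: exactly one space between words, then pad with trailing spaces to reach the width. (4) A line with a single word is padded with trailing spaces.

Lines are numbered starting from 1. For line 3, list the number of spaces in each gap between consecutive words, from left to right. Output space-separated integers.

Answer: 4 3

Derivation:
Line 1: ['window', 'leaf', 'walk'] (min_width=16, slack=1)
Line 2: ['plate', 'as', 'island'] (min_width=15, slack=2)
Line 3: ['why', 'an', 'heart'] (min_width=12, slack=5)
Line 4: ['south', 'old', 'high'] (min_width=14, slack=3)
Line 5: ['south', 'butterfly', 'a'] (min_width=17, slack=0)
Line 6: ['elephant', 'guitar'] (min_width=15, slack=2)
Line 7: ['rain', 'support'] (min_width=12, slack=5)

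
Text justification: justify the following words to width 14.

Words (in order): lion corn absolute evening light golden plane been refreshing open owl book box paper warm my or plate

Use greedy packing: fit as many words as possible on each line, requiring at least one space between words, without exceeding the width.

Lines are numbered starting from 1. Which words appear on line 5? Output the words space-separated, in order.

Line 1: ['lion', 'corn'] (min_width=9, slack=5)
Line 2: ['absolute'] (min_width=8, slack=6)
Line 3: ['evening', 'light'] (min_width=13, slack=1)
Line 4: ['golden', 'plane'] (min_width=12, slack=2)
Line 5: ['been'] (min_width=4, slack=10)
Line 6: ['refreshing'] (min_width=10, slack=4)
Line 7: ['open', 'owl', 'book'] (min_width=13, slack=1)
Line 8: ['box', 'paper', 'warm'] (min_width=14, slack=0)
Line 9: ['my', 'or', 'plate'] (min_width=11, slack=3)

Answer: been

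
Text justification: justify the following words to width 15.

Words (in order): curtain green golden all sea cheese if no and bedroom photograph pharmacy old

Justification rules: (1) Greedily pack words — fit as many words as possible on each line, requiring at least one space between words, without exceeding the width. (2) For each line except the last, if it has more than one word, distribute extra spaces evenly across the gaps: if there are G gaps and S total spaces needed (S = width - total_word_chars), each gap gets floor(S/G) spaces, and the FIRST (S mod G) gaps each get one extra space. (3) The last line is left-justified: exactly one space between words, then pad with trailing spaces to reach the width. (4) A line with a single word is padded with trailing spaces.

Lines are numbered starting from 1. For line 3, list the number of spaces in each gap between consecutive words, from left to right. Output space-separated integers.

Line 1: ['curtain', 'green'] (min_width=13, slack=2)
Line 2: ['golden', 'all', 'sea'] (min_width=14, slack=1)
Line 3: ['cheese', 'if', 'no'] (min_width=12, slack=3)
Line 4: ['and', 'bedroom'] (min_width=11, slack=4)
Line 5: ['photograph'] (min_width=10, slack=5)
Line 6: ['pharmacy', 'old'] (min_width=12, slack=3)

Answer: 3 2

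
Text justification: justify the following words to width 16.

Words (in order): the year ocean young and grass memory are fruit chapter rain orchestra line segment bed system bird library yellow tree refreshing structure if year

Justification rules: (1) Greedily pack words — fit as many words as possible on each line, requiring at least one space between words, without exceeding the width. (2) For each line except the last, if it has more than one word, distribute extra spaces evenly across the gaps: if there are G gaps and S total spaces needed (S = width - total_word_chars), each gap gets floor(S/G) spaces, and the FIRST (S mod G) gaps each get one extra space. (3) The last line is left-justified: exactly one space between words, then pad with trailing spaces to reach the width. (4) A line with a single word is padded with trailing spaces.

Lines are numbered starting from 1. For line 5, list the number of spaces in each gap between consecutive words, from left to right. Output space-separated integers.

Answer: 3

Derivation:
Line 1: ['the', 'year', 'ocean'] (min_width=14, slack=2)
Line 2: ['young', 'and', 'grass'] (min_width=15, slack=1)
Line 3: ['memory', 'are', 'fruit'] (min_width=16, slack=0)
Line 4: ['chapter', 'rain'] (min_width=12, slack=4)
Line 5: ['orchestra', 'line'] (min_width=14, slack=2)
Line 6: ['segment', 'bed'] (min_width=11, slack=5)
Line 7: ['system', 'bird'] (min_width=11, slack=5)
Line 8: ['library', 'yellow'] (min_width=14, slack=2)
Line 9: ['tree', 'refreshing'] (min_width=15, slack=1)
Line 10: ['structure', 'if'] (min_width=12, slack=4)
Line 11: ['year'] (min_width=4, slack=12)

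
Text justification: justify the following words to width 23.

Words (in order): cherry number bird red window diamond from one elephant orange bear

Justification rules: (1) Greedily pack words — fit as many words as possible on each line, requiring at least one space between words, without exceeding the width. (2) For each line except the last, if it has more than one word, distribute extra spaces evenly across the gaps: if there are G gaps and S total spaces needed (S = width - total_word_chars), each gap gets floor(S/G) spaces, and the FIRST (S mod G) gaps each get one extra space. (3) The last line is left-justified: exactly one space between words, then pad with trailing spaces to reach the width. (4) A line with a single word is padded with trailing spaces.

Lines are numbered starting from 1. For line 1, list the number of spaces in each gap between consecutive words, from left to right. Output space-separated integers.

Line 1: ['cherry', 'number', 'bird', 'red'] (min_width=22, slack=1)
Line 2: ['window', 'diamond', 'from', 'one'] (min_width=23, slack=0)
Line 3: ['elephant', 'orange', 'bear'] (min_width=20, slack=3)

Answer: 2 1 1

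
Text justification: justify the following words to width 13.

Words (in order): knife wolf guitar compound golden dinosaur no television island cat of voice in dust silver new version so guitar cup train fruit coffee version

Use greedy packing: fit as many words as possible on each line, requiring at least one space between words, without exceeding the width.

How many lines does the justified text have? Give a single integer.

Line 1: ['knife', 'wolf'] (min_width=10, slack=3)
Line 2: ['guitar'] (min_width=6, slack=7)
Line 3: ['compound'] (min_width=8, slack=5)
Line 4: ['golden'] (min_width=6, slack=7)
Line 5: ['dinosaur', 'no'] (min_width=11, slack=2)
Line 6: ['television'] (min_width=10, slack=3)
Line 7: ['island', 'cat', 'of'] (min_width=13, slack=0)
Line 8: ['voice', 'in', 'dust'] (min_width=13, slack=0)
Line 9: ['silver', 'new'] (min_width=10, slack=3)
Line 10: ['version', 'so'] (min_width=10, slack=3)
Line 11: ['guitar', 'cup'] (min_width=10, slack=3)
Line 12: ['train', 'fruit'] (min_width=11, slack=2)
Line 13: ['coffee'] (min_width=6, slack=7)
Line 14: ['version'] (min_width=7, slack=6)
Total lines: 14

Answer: 14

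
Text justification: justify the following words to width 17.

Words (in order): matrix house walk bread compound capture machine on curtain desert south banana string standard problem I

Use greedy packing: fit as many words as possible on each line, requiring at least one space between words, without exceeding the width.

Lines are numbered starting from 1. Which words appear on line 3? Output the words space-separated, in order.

Line 1: ['matrix', 'house', 'walk'] (min_width=17, slack=0)
Line 2: ['bread', 'compound'] (min_width=14, slack=3)
Line 3: ['capture', 'machine'] (min_width=15, slack=2)
Line 4: ['on', 'curtain', 'desert'] (min_width=17, slack=0)
Line 5: ['south', 'banana'] (min_width=12, slack=5)
Line 6: ['string', 'standard'] (min_width=15, slack=2)
Line 7: ['problem', 'I'] (min_width=9, slack=8)

Answer: capture machine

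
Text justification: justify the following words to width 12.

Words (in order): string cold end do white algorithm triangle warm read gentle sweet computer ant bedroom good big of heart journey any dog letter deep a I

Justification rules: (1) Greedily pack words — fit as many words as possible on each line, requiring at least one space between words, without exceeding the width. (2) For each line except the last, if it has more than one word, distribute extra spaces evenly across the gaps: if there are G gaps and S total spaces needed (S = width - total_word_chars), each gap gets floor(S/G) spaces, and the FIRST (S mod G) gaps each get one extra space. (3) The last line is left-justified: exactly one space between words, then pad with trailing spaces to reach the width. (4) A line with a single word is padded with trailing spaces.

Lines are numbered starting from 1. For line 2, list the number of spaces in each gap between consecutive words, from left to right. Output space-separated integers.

Line 1: ['string', 'cold'] (min_width=11, slack=1)
Line 2: ['end', 'do', 'white'] (min_width=12, slack=0)
Line 3: ['algorithm'] (min_width=9, slack=3)
Line 4: ['triangle'] (min_width=8, slack=4)
Line 5: ['warm', 'read'] (min_width=9, slack=3)
Line 6: ['gentle', 'sweet'] (min_width=12, slack=0)
Line 7: ['computer', 'ant'] (min_width=12, slack=0)
Line 8: ['bedroom', 'good'] (min_width=12, slack=0)
Line 9: ['big', 'of', 'heart'] (min_width=12, slack=0)
Line 10: ['journey', 'any'] (min_width=11, slack=1)
Line 11: ['dog', 'letter'] (min_width=10, slack=2)
Line 12: ['deep', 'a', 'I'] (min_width=8, slack=4)

Answer: 1 1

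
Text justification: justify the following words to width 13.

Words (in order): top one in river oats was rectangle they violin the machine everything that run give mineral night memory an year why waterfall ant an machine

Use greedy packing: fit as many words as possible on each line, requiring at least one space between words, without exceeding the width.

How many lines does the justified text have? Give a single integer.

Answer: 12

Derivation:
Line 1: ['top', 'one', 'in'] (min_width=10, slack=3)
Line 2: ['river', 'oats'] (min_width=10, slack=3)
Line 3: ['was', 'rectangle'] (min_width=13, slack=0)
Line 4: ['they', 'violin'] (min_width=11, slack=2)
Line 5: ['the', 'machine'] (min_width=11, slack=2)
Line 6: ['everything'] (min_width=10, slack=3)
Line 7: ['that', 'run', 'give'] (min_width=13, slack=0)
Line 8: ['mineral', 'night'] (min_width=13, slack=0)
Line 9: ['memory', 'an'] (min_width=9, slack=4)
Line 10: ['year', 'why'] (min_width=8, slack=5)
Line 11: ['waterfall', 'ant'] (min_width=13, slack=0)
Line 12: ['an', 'machine'] (min_width=10, slack=3)
Total lines: 12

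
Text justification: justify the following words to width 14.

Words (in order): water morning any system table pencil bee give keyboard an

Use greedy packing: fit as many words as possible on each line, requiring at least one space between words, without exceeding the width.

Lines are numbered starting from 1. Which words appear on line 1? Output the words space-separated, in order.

Line 1: ['water', 'morning'] (min_width=13, slack=1)
Line 2: ['any', 'system'] (min_width=10, slack=4)
Line 3: ['table', 'pencil'] (min_width=12, slack=2)
Line 4: ['bee', 'give'] (min_width=8, slack=6)
Line 5: ['keyboard', 'an'] (min_width=11, slack=3)

Answer: water morning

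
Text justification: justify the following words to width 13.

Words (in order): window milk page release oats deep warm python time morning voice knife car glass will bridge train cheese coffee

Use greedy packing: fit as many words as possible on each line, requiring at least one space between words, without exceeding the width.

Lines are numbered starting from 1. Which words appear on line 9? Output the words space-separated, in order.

Line 1: ['window', 'milk'] (min_width=11, slack=2)
Line 2: ['page', 'release'] (min_width=12, slack=1)
Line 3: ['oats', 'deep'] (min_width=9, slack=4)
Line 4: ['warm', 'python'] (min_width=11, slack=2)
Line 5: ['time', 'morning'] (min_width=12, slack=1)
Line 6: ['voice', 'knife'] (min_width=11, slack=2)
Line 7: ['car', 'glass'] (min_width=9, slack=4)
Line 8: ['will', 'bridge'] (min_width=11, slack=2)
Line 9: ['train', 'cheese'] (min_width=12, slack=1)
Line 10: ['coffee'] (min_width=6, slack=7)

Answer: train cheese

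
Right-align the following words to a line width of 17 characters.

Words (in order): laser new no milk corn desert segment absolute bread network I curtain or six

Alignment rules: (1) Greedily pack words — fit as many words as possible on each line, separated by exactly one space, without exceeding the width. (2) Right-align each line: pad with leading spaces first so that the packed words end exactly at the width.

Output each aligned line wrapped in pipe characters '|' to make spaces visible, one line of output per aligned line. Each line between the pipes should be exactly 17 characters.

Answer: |laser new no milk|
|      corn desert|
| segment absolute|
|  bread network I|
|   curtain or six|

Derivation:
Line 1: ['laser', 'new', 'no', 'milk'] (min_width=17, slack=0)
Line 2: ['corn', 'desert'] (min_width=11, slack=6)
Line 3: ['segment', 'absolute'] (min_width=16, slack=1)
Line 4: ['bread', 'network', 'I'] (min_width=15, slack=2)
Line 5: ['curtain', 'or', 'six'] (min_width=14, slack=3)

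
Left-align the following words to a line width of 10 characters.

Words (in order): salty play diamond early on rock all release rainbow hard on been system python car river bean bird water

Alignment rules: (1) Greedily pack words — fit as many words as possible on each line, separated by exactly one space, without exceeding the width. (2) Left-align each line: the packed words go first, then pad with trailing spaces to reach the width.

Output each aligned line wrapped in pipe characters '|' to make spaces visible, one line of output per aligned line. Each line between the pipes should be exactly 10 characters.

Answer: |salty play|
|diamond   |
|early on  |
|rock all  |
|release   |
|rainbow   |
|hard on   |
|been      |
|system    |
|python car|
|river bean|
|bird water|

Derivation:
Line 1: ['salty', 'play'] (min_width=10, slack=0)
Line 2: ['diamond'] (min_width=7, slack=3)
Line 3: ['early', 'on'] (min_width=8, slack=2)
Line 4: ['rock', 'all'] (min_width=8, slack=2)
Line 5: ['release'] (min_width=7, slack=3)
Line 6: ['rainbow'] (min_width=7, slack=3)
Line 7: ['hard', 'on'] (min_width=7, slack=3)
Line 8: ['been'] (min_width=4, slack=6)
Line 9: ['system'] (min_width=6, slack=4)
Line 10: ['python', 'car'] (min_width=10, slack=0)
Line 11: ['river', 'bean'] (min_width=10, slack=0)
Line 12: ['bird', 'water'] (min_width=10, slack=0)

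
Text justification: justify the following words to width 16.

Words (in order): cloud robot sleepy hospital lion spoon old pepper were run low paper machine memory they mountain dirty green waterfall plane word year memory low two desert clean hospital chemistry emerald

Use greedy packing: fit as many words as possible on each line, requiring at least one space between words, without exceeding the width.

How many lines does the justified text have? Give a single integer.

Line 1: ['cloud', 'robot'] (min_width=11, slack=5)
Line 2: ['sleepy', 'hospital'] (min_width=15, slack=1)
Line 3: ['lion', 'spoon', 'old'] (min_width=14, slack=2)
Line 4: ['pepper', 'were', 'run'] (min_width=15, slack=1)
Line 5: ['low', 'paper'] (min_width=9, slack=7)
Line 6: ['machine', 'memory'] (min_width=14, slack=2)
Line 7: ['they', 'mountain'] (min_width=13, slack=3)
Line 8: ['dirty', 'green'] (min_width=11, slack=5)
Line 9: ['waterfall', 'plane'] (min_width=15, slack=1)
Line 10: ['word', 'year', 'memory'] (min_width=16, slack=0)
Line 11: ['low', 'two', 'desert'] (min_width=14, slack=2)
Line 12: ['clean', 'hospital'] (min_width=14, slack=2)
Line 13: ['chemistry'] (min_width=9, slack=7)
Line 14: ['emerald'] (min_width=7, slack=9)
Total lines: 14

Answer: 14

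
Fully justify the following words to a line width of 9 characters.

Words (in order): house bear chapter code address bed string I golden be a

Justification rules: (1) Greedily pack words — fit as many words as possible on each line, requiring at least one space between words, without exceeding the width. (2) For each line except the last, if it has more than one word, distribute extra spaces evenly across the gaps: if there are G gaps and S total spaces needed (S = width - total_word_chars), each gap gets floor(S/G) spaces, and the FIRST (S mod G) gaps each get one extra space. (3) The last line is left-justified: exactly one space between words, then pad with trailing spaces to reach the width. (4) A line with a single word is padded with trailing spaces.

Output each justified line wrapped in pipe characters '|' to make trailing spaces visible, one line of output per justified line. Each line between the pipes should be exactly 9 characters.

Line 1: ['house'] (min_width=5, slack=4)
Line 2: ['bear'] (min_width=4, slack=5)
Line 3: ['chapter'] (min_width=7, slack=2)
Line 4: ['code'] (min_width=4, slack=5)
Line 5: ['address'] (min_width=7, slack=2)
Line 6: ['bed'] (min_width=3, slack=6)
Line 7: ['string', 'I'] (min_width=8, slack=1)
Line 8: ['golden', 'be'] (min_width=9, slack=0)
Line 9: ['a'] (min_width=1, slack=8)

Answer: |house    |
|bear     |
|chapter  |
|code     |
|address  |
|bed      |
|string  I|
|golden be|
|a        |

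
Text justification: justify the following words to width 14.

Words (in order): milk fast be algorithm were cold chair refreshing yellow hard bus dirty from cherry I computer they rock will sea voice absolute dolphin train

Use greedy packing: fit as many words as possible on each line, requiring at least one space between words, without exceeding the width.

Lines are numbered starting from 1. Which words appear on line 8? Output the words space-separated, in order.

Answer: computer they

Derivation:
Line 1: ['milk', 'fast', 'be'] (min_width=12, slack=2)
Line 2: ['algorithm', 'were'] (min_width=14, slack=0)
Line 3: ['cold', 'chair'] (min_width=10, slack=4)
Line 4: ['refreshing'] (min_width=10, slack=4)
Line 5: ['yellow', 'hard'] (min_width=11, slack=3)
Line 6: ['bus', 'dirty', 'from'] (min_width=14, slack=0)
Line 7: ['cherry', 'I'] (min_width=8, slack=6)
Line 8: ['computer', 'they'] (min_width=13, slack=1)
Line 9: ['rock', 'will', 'sea'] (min_width=13, slack=1)
Line 10: ['voice', 'absolute'] (min_width=14, slack=0)
Line 11: ['dolphin', 'train'] (min_width=13, slack=1)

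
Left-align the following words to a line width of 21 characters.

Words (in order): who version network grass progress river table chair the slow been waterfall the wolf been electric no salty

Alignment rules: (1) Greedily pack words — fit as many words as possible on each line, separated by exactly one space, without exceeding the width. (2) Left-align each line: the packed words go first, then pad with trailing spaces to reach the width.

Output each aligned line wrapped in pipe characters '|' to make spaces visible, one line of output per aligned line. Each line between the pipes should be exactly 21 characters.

Line 1: ['who', 'version', 'network'] (min_width=19, slack=2)
Line 2: ['grass', 'progress', 'river'] (min_width=20, slack=1)
Line 3: ['table', 'chair', 'the', 'slow'] (min_width=20, slack=1)
Line 4: ['been', 'waterfall', 'the'] (min_width=18, slack=3)
Line 5: ['wolf', 'been', 'electric', 'no'] (min_width=21, slack=0)
Line 6: ['salty'] (min_width=5, slack=16)

Answer: |who version network  |
|grass progress river |
|table chair the slow |
|been waterfall the   |
|wolf been electric no|
|salty                |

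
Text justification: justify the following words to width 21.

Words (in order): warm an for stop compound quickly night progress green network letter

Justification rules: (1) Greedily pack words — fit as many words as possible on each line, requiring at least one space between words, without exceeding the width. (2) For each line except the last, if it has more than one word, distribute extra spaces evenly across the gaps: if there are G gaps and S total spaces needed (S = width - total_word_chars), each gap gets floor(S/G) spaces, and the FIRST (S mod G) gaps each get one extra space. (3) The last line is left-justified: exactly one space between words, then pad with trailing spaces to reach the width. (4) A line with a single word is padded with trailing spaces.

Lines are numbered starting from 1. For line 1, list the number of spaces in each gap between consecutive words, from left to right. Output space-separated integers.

Line 1: ['warm', 'an', 'for', 'stop'] (min_width=16, slack=5)
Line 2: ['compound', 'quickly'] (min_width=16, slack=5)
Line 3: ['night', 'progress', 'green'] (min_width=20, slack=1)
Line 4: ['network', 'letter'] (min_width=14, slack=7)

Answer: 3 3 2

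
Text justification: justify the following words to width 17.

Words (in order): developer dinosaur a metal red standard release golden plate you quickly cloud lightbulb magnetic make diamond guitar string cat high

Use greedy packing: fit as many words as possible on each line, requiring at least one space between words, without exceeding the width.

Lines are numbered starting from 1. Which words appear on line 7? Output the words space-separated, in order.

Answer: magnetic make

Derivation:
Line 1: ['developer'] (min_width=9, slack=8)
Line 2: ['dinosaur', 'a', 'metal'] (min_width=16, slack=1)
Line 3: ['red', 'standard'] (min_width=12, slack=5)
Line 4: ['release', 'golden'] (min_width=14, slack=3)
Line 5: ['plate', 'you', 'quickly'] (min_width=17, slack=0)
Line 6: ['cloud', 'lightbulb'] (min_width=15, slack=2)
Line 7: ['magnetic', 'make'] (min_width=13, slack=4)
Line 8: ['diamond', 'guitar'] (min_width=14, slack=3)
Line 9: ['string', 'cat', 'high'] (min_width=15, slack=2)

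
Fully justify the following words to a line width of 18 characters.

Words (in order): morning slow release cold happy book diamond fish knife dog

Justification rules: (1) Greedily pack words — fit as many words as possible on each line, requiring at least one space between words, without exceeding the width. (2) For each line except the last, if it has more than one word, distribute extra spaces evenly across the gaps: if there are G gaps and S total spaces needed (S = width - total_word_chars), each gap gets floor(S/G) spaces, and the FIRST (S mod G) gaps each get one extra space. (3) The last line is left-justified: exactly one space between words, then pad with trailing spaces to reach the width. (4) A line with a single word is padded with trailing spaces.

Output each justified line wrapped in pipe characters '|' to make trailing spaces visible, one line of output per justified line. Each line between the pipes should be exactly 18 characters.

Answer: |morning       slow|
|release cold happy|
|book  diamond fish|
|knife dog         |

Derivation:
Line 1: ['morning', 'slow'] (min_width=12, slack=6)
Line 2: ['release', 'cold', 'happy'] (min_width=18, slack=0)
Line 3: ['book', 'diamond', 'fish'] (min_width=17, slack=1)
Line 4: ['knife', 'dog'] (min_width=9, slack=9)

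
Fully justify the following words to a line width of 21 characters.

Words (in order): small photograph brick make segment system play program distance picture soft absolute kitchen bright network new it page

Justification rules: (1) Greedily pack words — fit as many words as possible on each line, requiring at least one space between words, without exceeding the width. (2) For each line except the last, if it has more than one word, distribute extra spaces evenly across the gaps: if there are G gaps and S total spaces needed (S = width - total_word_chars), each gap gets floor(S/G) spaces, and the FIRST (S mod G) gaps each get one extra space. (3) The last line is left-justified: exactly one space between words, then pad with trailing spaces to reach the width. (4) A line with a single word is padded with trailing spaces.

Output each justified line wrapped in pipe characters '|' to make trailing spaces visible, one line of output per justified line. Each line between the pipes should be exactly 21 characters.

Answer: |small      photograph|
|brick   make  segment|
|system  play  program|
|distance picture soft|
|absolute      kitchen|
|bright network new it|
|page                 |

Derivation:
Line 1: ['small', 'photograph'] (min_width=16, slack=5)
Line 2: ['brick', 'make', 'segment'] (min_width=18, slack=3)
Line 3: ['system', 'play', 'program'] (min_width=19, slack=2)
Line 4: ['distance', 'picture', 'soft'] (min_width=21, slack=0)
Line 5: ['absolute', 'kitchen'] (min_width=16, slack=5)
Line 6: ['bright', 'network', 'new', 'it'] (min_width=21, slack=0)
Line 7: ['page'] (min_width=4, slack=17)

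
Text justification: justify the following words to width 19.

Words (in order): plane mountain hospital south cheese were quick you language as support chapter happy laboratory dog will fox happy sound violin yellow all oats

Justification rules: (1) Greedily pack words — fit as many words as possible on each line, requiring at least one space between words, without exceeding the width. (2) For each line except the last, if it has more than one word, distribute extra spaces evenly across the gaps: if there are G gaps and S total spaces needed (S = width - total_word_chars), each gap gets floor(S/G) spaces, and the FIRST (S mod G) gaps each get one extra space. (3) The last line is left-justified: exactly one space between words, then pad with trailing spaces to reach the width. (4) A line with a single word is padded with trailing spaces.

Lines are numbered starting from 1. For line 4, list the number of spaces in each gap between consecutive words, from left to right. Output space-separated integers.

Answer: 3 3

Derivation:
Line 1: ['plane', 'mountain'] (min_width=14, slack=5)
Line 2: ['hospital', 'south'] (min_width=14, slack=5)
Line 3: ['cheese', 'were', 'quick'] (min_width=17, slack=2)
Line 4: ['you', 'language', 'as'] (min_width=15, slack=4)
Line 5: ['support', 'chapter'] (min_width=15, slack=4)
Line 6: ['happy', 'laboratory'] (min_width=16, slack=3)
Line 7: ['dog', 'will', 'fox', 'happy'] (min_width=18, slack=1)
Line 8: ['sound', 'violin', 'yellow'] (min_width=19, slack=0)
Line 9: ['all', 'oats'] (min_width=8, slack=11)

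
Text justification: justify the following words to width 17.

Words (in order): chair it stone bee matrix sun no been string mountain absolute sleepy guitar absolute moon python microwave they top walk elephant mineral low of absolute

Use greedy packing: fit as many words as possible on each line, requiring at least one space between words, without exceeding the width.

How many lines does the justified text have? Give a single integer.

Line 1: ['chair', 'it', 'stone'] (min_width=14, slack=3)
Line 2: ['bee', 'matrix', 'sun', 'no'] (min_width=17, slack=0)
Line 3: ['been', 'string'] (min_width=11, slack=6)
Line 4: ['mountain', 'absolute'] (min_width=17, slack=0)
Line 5: ['sleepy', 'guitar'] (min_width=13, slack=4)
Line 6: ['absolute', 'moon'] (min_width=13, slack=4)
Line 7: ['python', 'microwave'] (min_width=16, slack=1)
Line 8: ['they', 'top', 'walk'] (min_width=13, slack=4)
Line 9: ['elephant', 'mineral'] (min_width=16, slack=1)
Line 10: ['low', 'of', 'absolute'] (min_width=15, slack=2)
Total lines: 10

Answer: 10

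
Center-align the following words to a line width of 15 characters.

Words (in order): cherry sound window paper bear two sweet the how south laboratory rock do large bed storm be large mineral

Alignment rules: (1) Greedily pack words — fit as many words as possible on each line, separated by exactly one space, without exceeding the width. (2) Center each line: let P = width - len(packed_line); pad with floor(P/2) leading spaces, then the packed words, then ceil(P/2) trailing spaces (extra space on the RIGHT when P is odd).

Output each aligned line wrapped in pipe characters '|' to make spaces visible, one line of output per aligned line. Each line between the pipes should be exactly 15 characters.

Answer: | cherry sound  |
| window paper  |
|bear two sweet |
| the how south |
|laboratory rock|
| do large bed  |
|storm be large |
|    mineral    |

Derivation:
Line 1: ['cherry', 'sound'] (min_width=12, slack=3)
Line 2: ['window', 'paper'] (min_width=12, slack=3)
Line 3: ['bear', 'two', 'sweet'] (min_width=14, slack=1)
Line 4: ['the', 'how', 'south'] (min_width=13, slack=2)
Line 5: ['laboratory', 'rock'] (min_width=15, slack=0)
Line 6: ['do', 'large', 'bed'] (min_width=12, slack=3)
Line 7: ['storm', 'be', 'large'] (min_width=14, slack=1)
Line 8: ['mineral'] (min_width=7, slack=8)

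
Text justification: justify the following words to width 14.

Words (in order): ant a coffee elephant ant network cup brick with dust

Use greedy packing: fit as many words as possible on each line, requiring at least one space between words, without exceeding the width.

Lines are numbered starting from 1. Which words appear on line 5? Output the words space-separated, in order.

Line 1: ['ant', 'a', 'coffee'] (min_width=12, slack=2)
Line 2: ['elephant', 'ant'] (min_width=12, slack=2)
Line 3: ['network', 'cup'] (min_width=11, slack=3)
Line 4: ['brick', 'with'] (min_width=10, slack=4)
Line 5: ['dust'] (min_width=4, slack=10)

Answer: dust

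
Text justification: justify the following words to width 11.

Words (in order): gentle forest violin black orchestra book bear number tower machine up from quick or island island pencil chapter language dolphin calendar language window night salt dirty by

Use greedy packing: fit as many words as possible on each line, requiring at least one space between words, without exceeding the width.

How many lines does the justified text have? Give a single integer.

Line 1: ['gentle'] (min_width=6, slack=5)
Line 2: ['forest'] (min_width=6, slack=5)
Line 3: ['violin'] (min_width=6, slack=5)
Line 4: ['black'] (min_width=5, slack=6)
Line 5: ['orchestra'] (min_width=9, slack=2)
Line 6: ['book', 'bear'] (min_width=9, slack=2)
Line 7: ['number'] (min_width=6, slack=5)
Line 8: ['tower'] (min_width=5, slack=6)
Line 9: ['machine', 'up'] (min_width=10, slack=1)
Line 10: ['from', 'quick'] (min_width=10, slack=1)
Line 11: ['or', 'island'] (min_width=9, slack=2)
Line 12: ['island'] (min_width=6, slack=5)
Line 13: ['pencil'] (min_width=6, slack=5)
Line 14: ['chapter'] (min_width=7, slack=4)
Line 15: ['language'] (min_width=8, slack=3)
Line 16: ['dolphin'] (min_width=7, slack=4)
Line 17: ['calendar'] (min_width=8, slack=3)
Line 18: ['language'] (min_width=8, slack=3)
Line 19: ['window'] (min_width=6, slack=5)
Line 20: ['night', 'salt'] (min_width=10, slack=1)
Line 21: ['dirty', 'by'] (min_width=8, slack=3)
Total lines: 21

Answer: 21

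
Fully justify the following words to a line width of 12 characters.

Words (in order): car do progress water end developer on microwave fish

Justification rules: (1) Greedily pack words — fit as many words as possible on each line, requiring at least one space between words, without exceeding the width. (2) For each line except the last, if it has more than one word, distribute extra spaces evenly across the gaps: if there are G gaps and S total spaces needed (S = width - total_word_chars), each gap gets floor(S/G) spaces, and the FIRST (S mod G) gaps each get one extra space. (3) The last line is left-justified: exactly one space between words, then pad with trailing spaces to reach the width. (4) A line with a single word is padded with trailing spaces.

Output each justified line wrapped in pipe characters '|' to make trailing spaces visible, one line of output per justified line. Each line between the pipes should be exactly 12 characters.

Line 1: ['car', 'do'] (min_width=6, slack=6)
Line 2: ['progress'] (min_width=8, slack=4)
Line 3: ['water', 'end'] (min_width=9, slack=3)
Line 4: ['developer', 'on'] (min_width=12, slack=0)
Line 5: ['microwave'] (min_width=9, slack=3)
Line 6: ['fish'] (min_width=4, slack=8)

Answer: |car       do|
|progress    |
|water    end|
|developer on|
|microwave   |
|fish        |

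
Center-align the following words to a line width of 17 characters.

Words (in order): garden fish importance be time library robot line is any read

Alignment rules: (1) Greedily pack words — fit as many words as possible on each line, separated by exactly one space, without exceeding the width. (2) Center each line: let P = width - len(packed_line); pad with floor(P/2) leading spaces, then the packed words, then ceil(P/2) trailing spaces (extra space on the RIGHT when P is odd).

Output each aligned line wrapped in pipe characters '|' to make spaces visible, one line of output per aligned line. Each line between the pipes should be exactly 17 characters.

Answer: |   garden fish   |
|  importance be  |
|  time library   |
|robot line is any|
|      read       |

Derivation:
Line 1: ['garden', 'fish'] (min_width=11, slack=6)
Line 2: ['importance', 'be'] (min_width=13, slack=4)
Line 3: ['time', 'library'] (min_width=12, slack=5)
Line 4: ['robot', 'line', 'is', 'any'] (min_width=17, slack=0)
Line 5: ['read'] (min_width=4, slack=13)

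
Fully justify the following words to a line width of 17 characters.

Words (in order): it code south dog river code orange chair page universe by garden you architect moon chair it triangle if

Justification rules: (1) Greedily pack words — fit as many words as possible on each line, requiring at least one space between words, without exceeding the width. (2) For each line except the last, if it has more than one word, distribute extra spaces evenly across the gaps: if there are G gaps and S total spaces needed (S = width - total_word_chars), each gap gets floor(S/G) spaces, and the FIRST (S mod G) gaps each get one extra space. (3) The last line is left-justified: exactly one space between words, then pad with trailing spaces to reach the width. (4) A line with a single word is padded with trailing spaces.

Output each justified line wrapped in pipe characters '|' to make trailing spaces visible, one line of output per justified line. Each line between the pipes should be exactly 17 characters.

Answer: |it code south dog|
|river code orange|
|chair        page|
|universe       by|
|garden        you|
|architect    moon|
|chair it triangle|
|if               |

Derivation:
Line 1: ['it', 'code', 'south', 'dog'] (min_width=17, slack=0)
Line 2: ['river', 'code', 'orange'] (min_width=17, slack=0)
Line 3: ['chair', 'page'] (min_width=10, slack=7)
Line 4: ['universe', 'by'] (min_width=11, slack=6)
Line 5: ['garden', 'you'] (min_width=10, slack=7)
Line 6: ['architect', 'moon'] (min_width=14, slack=3)
Line 7: ['chair', 'it', 'triangle'] (min_width=17, slack=0)
Line 8: ['if'] (min_width=2, slack=15)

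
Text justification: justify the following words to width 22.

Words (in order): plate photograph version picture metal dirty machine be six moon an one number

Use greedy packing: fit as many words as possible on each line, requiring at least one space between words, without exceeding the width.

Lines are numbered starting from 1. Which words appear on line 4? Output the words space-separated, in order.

Answer: moon an one number

Derivation:
Line 1: ['plate', 'photograph'] (min_width=16, slack=6)
Line 2: ['version', 'picture', 'metal'] (min_width=21, slack=1)
Line 3: ['dirty', 'machine', 'be', 'six'] (min_width=20, slack=2)
Line 4: ['moon', 'an', 'one', 'number'] (min_width=18, slack=4)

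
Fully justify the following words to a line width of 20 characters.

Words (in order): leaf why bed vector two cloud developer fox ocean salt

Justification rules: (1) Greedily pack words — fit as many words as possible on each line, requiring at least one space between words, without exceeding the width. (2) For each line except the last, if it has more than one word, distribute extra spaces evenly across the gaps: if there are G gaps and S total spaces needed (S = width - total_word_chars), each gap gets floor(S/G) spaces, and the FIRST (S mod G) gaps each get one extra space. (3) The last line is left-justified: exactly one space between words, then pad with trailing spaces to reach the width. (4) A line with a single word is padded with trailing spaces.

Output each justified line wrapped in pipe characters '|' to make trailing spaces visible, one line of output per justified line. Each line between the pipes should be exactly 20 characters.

Line 1: ['leaf', 'why', 'bed', 'vector'] (min_width=19, slack=1)
Line 2: ['two', 'cloud', 'developer'] (min_width=19, slack=1)
Line 3: ['fox', 'ocean', 'salt'] (min_width=14, slack=6)

Answer: |leaf  why bed vector|
|two  cloud developer|
|fox ocean salt      |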